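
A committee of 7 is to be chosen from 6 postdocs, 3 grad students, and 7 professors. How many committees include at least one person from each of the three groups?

9569

With no constraint there are C(16,7) = 11440 possible selections.
Subtract selections that omit an entire group: no postdocs → C(10,7) = 120; no grad students → C(13,7) = 1716; no professors → C(9,7) = 36.
Add back selections omitting two groups (i.e. drawn from a single group): C(6,7) + C(3,7) + C(7,7) = 1.
By inclusion–exclusion: 11440 − 1872 + 1 = 9569.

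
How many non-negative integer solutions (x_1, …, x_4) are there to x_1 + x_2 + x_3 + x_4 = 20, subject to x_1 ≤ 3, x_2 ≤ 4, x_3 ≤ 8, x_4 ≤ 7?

By stars and bars, unrestricted non-negative solutions to x_1+…+x_4 = 20 number C(20+3,3) = 1771.
Subtract solutions that violate a single cap (substitute x_i' = x_i − (cap_i+1)): x_1 ≥ 4 gives C(19,3) = 969; x_2 ≥ 5 gives C(18,3) = 816; x_3 ≥ 9 gives C(14,3) = 364; x_4 ≥ 8 gives C(15,3) = 455. Together 2604.
Add back pairs where two caps are both exceeded: 364 + 120 + 165 + 84 + 120 + 20 = 873.
Subtract triples: 10 + 20 + 0 + 0 = 30.
By inclusion–exclusion the count is 1771 − 2604 + 873 − 30 = 10.

10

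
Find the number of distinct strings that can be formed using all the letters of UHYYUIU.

420

Letter multiplicities in UHYYUIU: H×1, I×1, U×3, Y×2.
The number of distinct arrangements is 7!/(3!·2!) = 5040/12 = 420.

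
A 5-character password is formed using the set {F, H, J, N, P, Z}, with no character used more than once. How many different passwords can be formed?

This is a permutation of 5 out of 6: P(6,5) = 6!/1!.
That product is 6 × 5 × 4 × 3 × 2 = 720.

720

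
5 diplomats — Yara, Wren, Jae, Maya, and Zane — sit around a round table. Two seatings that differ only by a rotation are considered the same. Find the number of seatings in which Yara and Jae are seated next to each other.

Treat {Yara, Jae} as one unit (2 internal orders) and seat the resulting 4 units around the table: (3)! circular arrangements.
So 2 × (3)! = 2 × 6 = 12.

12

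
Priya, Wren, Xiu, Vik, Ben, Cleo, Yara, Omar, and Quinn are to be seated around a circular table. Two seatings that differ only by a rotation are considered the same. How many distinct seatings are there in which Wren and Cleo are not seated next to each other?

All circular seatings of 9 people number (8)! = 40320.
Those with Wren next to Cleo: fuse the pair into one unit and seat 8 units around a circle — 2·(7)! = 10080.
Subtracting, 40320 − 10080 = 30240.

30240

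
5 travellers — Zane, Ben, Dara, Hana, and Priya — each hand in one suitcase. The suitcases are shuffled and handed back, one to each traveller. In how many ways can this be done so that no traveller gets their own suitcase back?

44

This is the derangement count D_5: permutations of 5 items with no fixed point.
By inclusion–exclusion this is Σ_{j=0}^{5} (−1)^j C(5,j)·(5−j)!.
Computing: 120 − 120 + 60 − 20 + 5 − 1 = 44.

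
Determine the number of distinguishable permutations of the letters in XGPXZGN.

1260

XGPXZGN has 7 letters with G appearing twice and X appearing twice.
The number of distinct arrangements is 7!/(2!·2!) = 5040/4 = 1260.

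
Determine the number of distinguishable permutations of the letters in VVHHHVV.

Letter multiplicities in VVHHHVV: H×3, V×4.
The number of distinct arrangements is 7!/(4!·3!) = 5040/144 = 35.

35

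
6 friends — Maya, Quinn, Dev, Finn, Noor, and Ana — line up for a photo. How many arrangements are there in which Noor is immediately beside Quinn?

Treat {Noor, Quinn} as a single unit. There are 5 units to order, and the pair itself can be ordered 2 ways.
That gives 2 × 5! = 2 × 120 = 240.

240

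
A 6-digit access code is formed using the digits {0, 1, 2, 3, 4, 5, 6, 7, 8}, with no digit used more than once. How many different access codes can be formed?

This is a permutation of 6 out of 9: P(9,6) = 9!/3!.
9 × 8 × 7 × 6 × 5 × 4 = 60480.

60480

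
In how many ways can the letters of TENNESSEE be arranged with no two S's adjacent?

2940

Total arrangements of TENNESSEE: 9!/(4!·2!·2!) = 3780.
If the two S's are adjacent, glue them into one block, leaving 8 items to arrange: (8)!/(4!·2!) = 840 ways.
Hence 3780 − 840 = 2940.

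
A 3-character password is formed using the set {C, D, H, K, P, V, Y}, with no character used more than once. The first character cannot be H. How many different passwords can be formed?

The first character has 7−1 = 6 choices (anything except H).
The remaining 2 characters are filled from the other 6 symbols without repetition: 6 × 5 = 30.
Total: 6 × 30 = 180.

180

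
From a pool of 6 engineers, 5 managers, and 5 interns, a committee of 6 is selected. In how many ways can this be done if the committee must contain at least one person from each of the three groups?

6875

With no constraint there are C(16,6) = 8008 possible selections.
Selections missing a whole group: no engineers → C(10,6) = 210; no managers → C(11,6) = 462; no interns → C(11,6) = 462.
Add back selections omitting two groups (i.e. drawn from a single group): C(6,6) + C(5,6) + C(5,6) = 1.
By inclusion–exclusion: 8008 − 1134 + 1 = 6875.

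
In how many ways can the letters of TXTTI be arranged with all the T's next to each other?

Treat the 3 copies of T as a single block. The multiset to arrange is then {TTT, I, X}, 3 items in all.
All 3 items are distinct, so there are (3)! = 6 arrangements.

6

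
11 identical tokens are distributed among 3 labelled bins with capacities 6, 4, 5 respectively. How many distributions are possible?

Without the upper bounds there are C(13,2) = 78 ways to split 11 among 3 bins.
Subtract solutions that violate a single cap (substitute x_i' = x_i − (cap_i+1)): x_1 ≥ 7 gives C(6,2) = 15; x_2 ≥ 5 gives C(8,2) = 28; x_3 ≥ 6 gives C(7,2) = 21. Together 64.
Add back pairs where two caps are both exceeded: 0 + 0 + 1 = 1.
By inclusion–exclusion the count is 78 − 64 + 1 = 15.

15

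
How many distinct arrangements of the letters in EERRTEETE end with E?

420

Fix E in the last position and arrange the remaining 8 letters.
Those 8 letters have E appearing 4 times, R appearing twice, and T appearing twice, giving (8)!/(4!·2!·2!) = 420.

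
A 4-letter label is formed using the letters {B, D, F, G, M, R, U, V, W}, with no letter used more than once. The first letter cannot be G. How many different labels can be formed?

The first letter has 9−1 = 8 choices (anything except G).
The remaining 3 letters are filled from the other 8 symbols without repetition: 8 × 7 × 6 = 336.
Total: 8 × 336 = 2688.

2688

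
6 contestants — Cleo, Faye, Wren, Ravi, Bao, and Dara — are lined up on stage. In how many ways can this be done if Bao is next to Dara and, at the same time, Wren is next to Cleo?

96

Treat {Bao,Dara} as one block (2 orders) and {Wren,Cleo} as another (2 orders).
That leaves 4 units to arrange: 2 × 2 × 4! = 4 × 24 = 96.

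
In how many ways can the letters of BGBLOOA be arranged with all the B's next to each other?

360

Treat the 2 copies of B as a single block. The multiset to arrange is then {BB, A, G, L, O, O}, 6 items in all.
That gives (6)!/(2!) = 360 arrangements.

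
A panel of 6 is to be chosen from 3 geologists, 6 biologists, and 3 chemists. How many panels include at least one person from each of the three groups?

Unrestricted: C(12,6) = 924 ways to pick any 6 of the 12.
Selections missing a whole group: no geologists → C(9,6) = 84; no biologists → C(6,6) = 1; no chemists → C(9,6) = 84.
Add back selections omitting two groups (i.e. drawn from a single group): C(3,6) + C(6,6) + C(3,6) = 1.
By inclusion–exclusion: 924 − 169 + 1 = 756.

756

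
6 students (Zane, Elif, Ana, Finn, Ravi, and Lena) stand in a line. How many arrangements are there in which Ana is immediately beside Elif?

Place the 4 others and the Ana-Elif pair as 5 objects in a line; the pair has 2 internal arrangements.
That gives 2 × 5! = 2 × 120 = 240.

240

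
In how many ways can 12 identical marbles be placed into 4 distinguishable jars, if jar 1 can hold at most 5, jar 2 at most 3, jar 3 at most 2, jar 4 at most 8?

Ignoring the caps, the number of non-negative solutions to x_1+…+x_4 = 12 is C(15,3) = 455.
Subtract solutions that violate a single cap (substitute x_i' = x_i − (cap_i+1)): x_1 ≥ 6 gives C(9,3) = 84; x_2 ≥ 4 gives C(11,3) = 165; x_3 ≥ 3 gives C(12,3) = 220; x_4 ≥ 9 gives C(6,3) = 20. Together 489.
Add back pairs where two caps are both exceeded: 10 + 20 + 0 + 56 + 0 + 1 = 87.
By inclusion–exclusion the count is 455 − 489 + 87 = 53.

53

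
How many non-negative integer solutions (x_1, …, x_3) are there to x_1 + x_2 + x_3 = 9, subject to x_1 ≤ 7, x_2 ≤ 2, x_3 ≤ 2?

By stars and bars, unrestricted non-negative solutions to x_1+…+x_3 = 9 number C(9+2,2) = 55.
Subtract solutions that violate a single cap (substitute x_i' = x_i − (cap_i+1)): x_1 ≥ 8 gives C(3,2) = 3; x_2 ≥ 3 gives C(8,2) = 28; x_3 ≥ 3 gives C(8,2) = 28. Together 59.
Add back pairs where two caps are both exceeded: 0 + 0 + 10 = 10.
By inclusion–exclusion the count is 55 − 59 + 10 = 6.

6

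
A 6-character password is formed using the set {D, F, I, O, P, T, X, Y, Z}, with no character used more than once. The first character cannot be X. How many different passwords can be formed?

The first character has 9−1 = 8 choices (anything except X).
The remaining 5 characters are filled from the other 8 symbols without repetition: 8 × 7 × 6 × 5 × 4 = 6720.
Total: 8 × 6720 = 53760.

53760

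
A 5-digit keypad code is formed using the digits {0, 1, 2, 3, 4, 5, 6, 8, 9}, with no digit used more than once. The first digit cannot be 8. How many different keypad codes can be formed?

The first digit has 9−1 = 8 choices (anything except 8).
The remaining 4 digits are filled from the other 8 symbols without repetition: 8 × 7 × 6 × 5 = 1680.
Total: 8 × 1680 = 13440.

13440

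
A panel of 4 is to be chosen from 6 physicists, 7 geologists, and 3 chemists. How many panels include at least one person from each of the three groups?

Unrestricted: C(16,4) = 1820 ways to pick any 4 of the 16.
Subtract selections that omit an entire group: no physicists → C(10,4) = 210; no geologists → C(9,4) = 126; no chemists → C(13,4) = 715.
Add back selections omitting two groups (i.e. drawn from a single group): C(6,4) + C(7,4) + C(3,4) = 50.
By inclusion–exclusion: 1820 − 1051 + 50 = 819.

819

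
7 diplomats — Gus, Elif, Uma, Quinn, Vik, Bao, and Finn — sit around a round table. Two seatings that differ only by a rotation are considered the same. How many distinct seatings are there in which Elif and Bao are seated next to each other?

240

Treat {Elif, Bao} as one unit (2 internal orders) and seat the resulting 6 units around the table: (5)! circular arrangements.
So 2 × (5)! = 2 × 120 = 240.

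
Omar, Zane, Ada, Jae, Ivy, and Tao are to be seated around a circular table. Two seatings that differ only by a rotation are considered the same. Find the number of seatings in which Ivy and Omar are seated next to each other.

Treat {Ivy, Omar} as one unit (2 internal orders) and seat the resulting 5 units around the table: (4)! circular arrangements.
So 2 × (4)! = 2 × 24 = 48.

48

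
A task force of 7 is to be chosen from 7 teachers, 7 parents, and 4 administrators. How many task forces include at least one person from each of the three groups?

With no constraint there are C(18,7) = 31824 possible selections.
Subtract selections that omit an entire group: no teachers → C(11,7) = 330; no parents → C(11,7) = 330; no administrators → C(14,7) = 3432.
Add back selections omitting two groups (i.e. drawn from a single group): C(7,7) + C(7,7) + C(4,7) = 2.
By inclusion–exclusion: 31824 − 4092 + 2 = 27734.

27734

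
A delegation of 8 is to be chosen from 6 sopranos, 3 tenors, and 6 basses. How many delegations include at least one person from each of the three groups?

Unrestricted: C(15,8) = 6435 ways to pick any 8 of the 15.
Subtract selections that omit an entire group: no sopranos → C(9,8) = 9; no tenors → C(12,8) = 495; no basses → C(9,8) = 9.
Add back selections omitting two groups (i.e. drawn from a single group): C(6,8) + C(3,8) + C(6,8) = 0.
By inclusion–exclusion: 6435 − 513 + 0 = 5922.

5922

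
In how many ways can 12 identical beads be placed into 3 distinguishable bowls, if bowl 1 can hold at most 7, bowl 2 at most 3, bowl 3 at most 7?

18

Without the upper bounds there are C(14,2) = 91 ways to split 12 among 3 bowls.
Subtract solutions that violate a single cap (substitute x_i' = x_i − (cap_i+1)): x_1 ≥ 8 gives C(6,2) = 15; x_2 ≥ 4 gives C(10,2) = 45; x_3 ≥ 8 gives C(6,2) = 15. Together 75.
Add back pairs where two caps are both exceeded: 1 + 0 + 1 = 2.
By inclusion–exclusion the count is 91 − 75 + 2 = 18.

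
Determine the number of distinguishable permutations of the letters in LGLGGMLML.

1260

LGLGGMLML has 9 letters with G appearing 3 times, L appearing 4 times, and M appearing twice.
Dividing 9! = 362880 by 4!·3!·2! = 288 for the repeated letters gives 1260.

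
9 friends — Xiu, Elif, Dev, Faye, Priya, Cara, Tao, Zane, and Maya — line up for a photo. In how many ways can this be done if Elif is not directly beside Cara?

Of the 9! = 362880 arrangements, those with Elif and Cara adjacent number 2 × 8! = 80640 (treat the pair as a block with 2 internal orders).
Complementary counting: 362880 − 80640 = 282240.

282240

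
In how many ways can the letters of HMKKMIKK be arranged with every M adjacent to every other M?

Treat the 2 copies of M as a single block. The multiset to arrange is then {MM, H, I, K, K, K, K}, 7 items in all.
That gives (7)!/(4!) = 210 arrangements.

210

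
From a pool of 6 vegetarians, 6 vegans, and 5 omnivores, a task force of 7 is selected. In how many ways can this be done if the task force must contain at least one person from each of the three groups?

Total 7-person selections from all 17: C(17,7) = 19448.
Selections missing a whole group: no vegetarians → C(11,7) = 330; no vegans → C(11,7) = 330; no omnivores → C(12,7) = 792.
Add back selections omitting two groups (i.e. drawn from a single group): C(6,7) + C(6,7) + C(5,7) = 0.
By inclusion–exclusion: 19448 − 1452 + 0 = 17996.

17996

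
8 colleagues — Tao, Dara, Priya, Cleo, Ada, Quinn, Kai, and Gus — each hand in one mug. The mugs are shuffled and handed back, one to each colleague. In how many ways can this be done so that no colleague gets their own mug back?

Let Aᵢ be the assignments in which colleague i gets their own mug. We want the size of the complement of A₁∪…∪A_8.
By inclusion–exclusion this is Σ_{j=0}^{8} (−1)^j C(8,j)·(8−j)!.
Computing: 40320 − 40320 + 20160 − 6720 + 1680 − 336 + 56 − 8 + 1 = 14833.

14833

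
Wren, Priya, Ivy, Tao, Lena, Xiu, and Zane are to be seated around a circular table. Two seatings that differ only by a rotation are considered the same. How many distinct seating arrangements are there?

720

Fix one person's seat to break rotational symmetry; the remaining 6 people can be arranged in (6)! = 720 ways.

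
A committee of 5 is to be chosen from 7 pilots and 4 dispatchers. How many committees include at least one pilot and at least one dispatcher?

441

With no constraint there are C(11,5) = 462 possible selections.
Subtract selections that omit an entire group: no pilots → C(4,5) = 0; no dispatchers → C(7,5) = 21.
Both groups omitted at once is impossible, so 462 − 21 = 441.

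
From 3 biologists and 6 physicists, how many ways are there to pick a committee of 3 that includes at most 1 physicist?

Split by how many physicists are chosen (0 through 1).
Sum: C(6,0)·C(3,3) + C(6,1)·C(3,2) = 1 + 18 = 19.

19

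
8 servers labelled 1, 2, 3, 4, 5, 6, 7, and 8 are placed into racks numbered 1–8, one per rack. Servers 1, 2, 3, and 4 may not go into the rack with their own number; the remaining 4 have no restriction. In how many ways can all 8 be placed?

Let Aᵢ (for 1 ≤ i ≤ 4) be the placements that put server i in its forbidden rack. Any j of these fix j positions, leaving (8−j)! ways to fill the rest, and there are C(4,j) ways to pick which j.
By inclusion–exclusion, the number of valid placements is Σ_{j=0}^{4} (−1)^j C(4,j)·(8−j)!.
Computing: 40320 − 20160 + 4320 − 480 + 24 = 24024.

24024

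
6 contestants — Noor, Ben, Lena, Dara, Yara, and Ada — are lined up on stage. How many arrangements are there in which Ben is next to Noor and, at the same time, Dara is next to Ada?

96

Treat {Ben,Noor} as one block (2 orders) and {Dara,Ada} as another (2 orders).
That leaves 4 units to arrange: 2 × 2 × 4! = 4 × 24 = 96.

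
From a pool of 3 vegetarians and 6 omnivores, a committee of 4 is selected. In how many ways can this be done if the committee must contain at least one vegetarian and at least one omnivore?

111

Total 4-person selections from all 9: C(9,4) = 126.
Selections missing a whole group: no vegetarians → C(6,4) = 15; no omnivores → C(3,4) = 0.
Both groups omitted at once is impossible, so 126 − 15 = 111.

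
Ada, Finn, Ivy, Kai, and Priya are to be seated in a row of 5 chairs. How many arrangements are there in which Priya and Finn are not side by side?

Of the 5! = 120 arrangements, those with Priya and Finn adjacent number 2 × 4! = 48 (treat the pair as a block with 2 internal orders).
Complementary counting: 120 − 48 = 72.

72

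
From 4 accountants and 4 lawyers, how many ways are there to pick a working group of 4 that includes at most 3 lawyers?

69

Split by how many lawyers are chosen (0 through 3).
Sum: C(4,0)·C(4,4) + C(4,1)·C(4,3) + C(4,2)·C(4,2) + C(4,3)·C(4,1) = 1 + 16 + 36 + 16 = 69.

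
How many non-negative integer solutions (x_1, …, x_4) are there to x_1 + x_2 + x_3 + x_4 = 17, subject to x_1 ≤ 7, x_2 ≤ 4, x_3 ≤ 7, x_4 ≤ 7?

142

Without the upper bounds there are C(20,3) = 1140 ways to split 17 among 4 variables.
Subtract solutions that violate a single cap (substitute x_i' = x_i − (cap_i+1)): x_1 ≥ 8 gives C(12,3) = 220; x_2 ≥ 5 gives C(15,3) = 455; x_3 ≥ 8 gives C(12,3) = 220; x_4 ≥ 8 gives C(12,3) = 220. Together 1115.
Add back pairs where two caps are both exceeded: 35 + 4 + 4 + 35 + 35 + 4 = 117.
By inclusion–exclusion the count is 1140 − 1115 + 117 = 142.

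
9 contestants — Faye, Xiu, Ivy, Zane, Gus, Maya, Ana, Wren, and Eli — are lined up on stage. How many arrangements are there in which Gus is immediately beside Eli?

80640

Place the 7 others and the Gus-Eli pair as 8 objects in a line; the pair has 2 internal arrangements.
That gives 2 × 8! = 2 × 40320 = 80640.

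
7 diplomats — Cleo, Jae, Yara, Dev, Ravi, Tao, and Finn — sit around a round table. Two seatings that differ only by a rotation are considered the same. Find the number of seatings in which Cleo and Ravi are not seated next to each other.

All circular seatings of 7 people number (6)! = 720.
Seatings with Cleo beside Ravi: treat them as a block with 2 internal orders, giving 2 × (5)! = 240.
Subtracting, 720 − 240 = 480.

480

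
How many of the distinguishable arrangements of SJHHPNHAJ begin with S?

Fix S in the first position and arrange the remaining 8 letters.
Those 8 letters have H appearing 3 times and J appearing twice, giving (8)!/(3!·2!) = 3360.

3360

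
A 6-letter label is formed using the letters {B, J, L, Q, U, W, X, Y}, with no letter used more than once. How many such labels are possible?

This is a permutation of 6 out of 8: P(8,6) = 8!/2!.
That product is 8 × 7 × 6 × 5 × 4 × 3 = 20160.

20160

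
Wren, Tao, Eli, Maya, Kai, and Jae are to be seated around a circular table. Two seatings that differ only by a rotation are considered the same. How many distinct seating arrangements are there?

Seat Wren anywhere (absorbing the rotational symmetry), then permute the other 5: (5)! = 120.

120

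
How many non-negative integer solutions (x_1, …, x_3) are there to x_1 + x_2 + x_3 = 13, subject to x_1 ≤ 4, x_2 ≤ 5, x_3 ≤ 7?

Ignoring the caps, the number of non-negative solutions to x_1+…+x_3 = 13 is C(15,2) = 105.
Subtract solutions that violate a single cap (substitute x_i' = x_i − (cap_i+1)): x_1 ≥ 5 gives C(10,2) = 45; x_2 ≥ 6 gives C(9,2) = 36; x_3 ≥ 8 gives C(7,2) = 21. Together 102.
Add back pairs where two caps are both exceeded: 6 + 1 + 0 = 7.
By inclusion–exclusion the count is 105 − 102 + 7 = 10.

10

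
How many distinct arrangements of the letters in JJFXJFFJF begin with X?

70

With the first slot taken by X, it remains to arrange the other 8 letters (JJFJFFJF).
Those 8 letters have F appearing 4 times and J appearing 4 times, giving (8)!/(4!·4!) = 70.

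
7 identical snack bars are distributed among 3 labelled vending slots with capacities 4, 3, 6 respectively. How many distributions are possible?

19

By stars and bars, unrestricted non-negative solutions to x_1+…+x_3 = 7 number C(7+2,2) = 36.
Subtract solutions that violate a single cap (substitute x_i' = x_i − (cap_i+1)): x_1 ≥ 5 gives C(4,2) = 6; x_2 ≥ 4 gives C(5,2) = 10; x_3 ≥ 7 gives C(2,2) = 1. Together 17.
No two caps can be exceeded simultaneously, so the pair terms are all 0.
By inclusion–exclusion the count is 36 − 17 + 0 = 19.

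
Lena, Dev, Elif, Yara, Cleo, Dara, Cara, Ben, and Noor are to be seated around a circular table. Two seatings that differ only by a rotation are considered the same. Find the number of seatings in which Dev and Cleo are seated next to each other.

10080

Glue Dev and Cleo into a block (2 internal orders). Seating 8 units around a circle gives (7)! arrangements.
So 2 × (7)! = 2 × 5040 = 10080.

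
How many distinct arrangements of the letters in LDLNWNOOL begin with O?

3360

With the first slot taken by O, it remains to arrange the other 8 letters (LDLNWNOL).
Those 8 letters have L appearing 3 times and N appearing twice, giving (8)!/(3!·2!) = 3360.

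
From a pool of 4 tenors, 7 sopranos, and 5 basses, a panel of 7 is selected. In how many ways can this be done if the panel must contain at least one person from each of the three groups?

10283

With no constraint there are C(16,7) = 11440 possible selections.
Subtract selections that omit an entire group: no tenors → C(12,7) = 792; no sopranos → C(9,7) = 36; no basses → C(11,7) = 330.
Add back selections omitting two groups (i.e. drawn from a single group): C(4,7) + C(7,7) + C(5,7) = 1.
By inclusion–exclusion: 11440 − 1158 + 1 = 10283.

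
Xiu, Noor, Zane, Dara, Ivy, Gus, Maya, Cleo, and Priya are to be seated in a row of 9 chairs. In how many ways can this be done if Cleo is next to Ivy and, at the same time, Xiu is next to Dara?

Treat {Cleo,Ivy} as one block (2 orders) and {Xiu,Dara} as another (2 orders).
That leaves 7 units to arrange: 2 × 2 × 7! = 4 × 5040 = 20160.

20160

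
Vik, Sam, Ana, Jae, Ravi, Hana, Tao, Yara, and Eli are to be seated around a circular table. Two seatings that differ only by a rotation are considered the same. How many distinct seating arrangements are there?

Fix one person's seat to break rotational symmetry; the remaining 8 people can be arranged in (8)! = 40320 ways.

40320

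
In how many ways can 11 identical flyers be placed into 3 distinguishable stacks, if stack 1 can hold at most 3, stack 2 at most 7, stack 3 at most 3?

6

Ignoring the caps, the number of non-negative solutions to x_1+…+x_3 = 11 is C(13,2) = 78.
Subtract solutions that violate a single cap (substitute x_i' = x_i − (cap_i+1)): x_1 ≥ 4 gives C(9,2) = 36; x_2 ≥ 8 gives C(5,2) = 10; x_3 ≥ 4 gives C(9,2) = 36. Together 82.
Add back pairs where two caps are both exceeded: 0 + 10 + 0 = 10.
By inclusion–exclusion the count is 78 − 82 + 10 = 6.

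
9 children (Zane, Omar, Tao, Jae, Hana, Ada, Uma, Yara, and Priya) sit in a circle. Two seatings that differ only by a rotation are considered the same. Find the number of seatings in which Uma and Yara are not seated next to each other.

30240

All circular seatings of 9 people number (8)! = 40320.
Those with Uma next to Yara: fuse the pair into one unit and seat 8 units around a circle — 2·(7)! = 10080.
Subtracting, 40320 − 10080 = 30240.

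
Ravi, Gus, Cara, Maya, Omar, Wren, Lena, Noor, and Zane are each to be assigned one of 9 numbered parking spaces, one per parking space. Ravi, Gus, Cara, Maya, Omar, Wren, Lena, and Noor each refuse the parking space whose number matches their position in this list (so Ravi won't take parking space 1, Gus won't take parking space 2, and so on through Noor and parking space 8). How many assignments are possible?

148329

Let Aᵢ (for 1 ≤ i ≤ 8) be the placements that put person i in their forbidden parking space. Any j of these fix j positions, leaving (9−j)! ways to fill the rest, and there are C(8,j) ways to pick which j.
By inclusion–exclusion, the number of valid placements is Σ_{j=0}^{8} (−1)^j C(8,j)·(9−j)!.
Computing: 362880 − 322560 + 141120 − 40320 + 8400 − 1344 + 168 − 16 + 1 = 148329.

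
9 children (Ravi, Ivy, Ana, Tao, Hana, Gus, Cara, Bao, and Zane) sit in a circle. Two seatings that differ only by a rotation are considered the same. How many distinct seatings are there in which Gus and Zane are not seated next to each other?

All circular seatings of 9 people number (8)! = 40320.
Those with Gus next to Zane: fuse the pair into one unit and seat 8 units around a circle — 2·(7)! = 10080.
Subtracting, 40320 − 10080 = 30240.

30240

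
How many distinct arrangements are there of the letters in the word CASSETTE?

CASSETTE has 8 letters with E appearing twice, S appearing twice, and T appearing twice.
Dividing 8! = 40320 by 2!·2!·2! = 8 for the repeated letters gives 5040.

5040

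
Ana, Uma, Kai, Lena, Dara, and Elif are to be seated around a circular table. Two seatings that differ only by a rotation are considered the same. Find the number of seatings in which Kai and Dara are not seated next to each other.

72

Without the restriction there are (5)! = 120 seatings.
Those with Kai next to Dara: fuse the pair into one unit and seat 5 units around a circle — 2·(4)! = 48.
Subtracting, 120 − 48 = 72.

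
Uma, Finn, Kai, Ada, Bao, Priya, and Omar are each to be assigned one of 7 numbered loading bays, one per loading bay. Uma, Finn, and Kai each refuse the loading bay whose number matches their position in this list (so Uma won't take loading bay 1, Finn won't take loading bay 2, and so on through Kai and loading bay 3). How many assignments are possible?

Let Aᵢ (for i ∈ {1, 2, 3}) be the placements that put person i in their forbidden loading bay. Any j of these fix j positions, leaving (7−j)! ways to fill the rest, and there are C(3,j) ways to pick which j.
By inclusion–exclusion, the number of valid placements is Σ_{j=0}^{3} (−1)^j C(3,j)·(7−j)!.
Computing: 5040 − 2160 + 360 − 24 = 3216.

3216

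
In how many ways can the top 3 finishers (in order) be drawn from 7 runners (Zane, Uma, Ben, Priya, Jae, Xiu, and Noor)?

210

This is an ordered selection of 3 from 7: P(7,3).
That gives 7 × 6 × 5 = 210.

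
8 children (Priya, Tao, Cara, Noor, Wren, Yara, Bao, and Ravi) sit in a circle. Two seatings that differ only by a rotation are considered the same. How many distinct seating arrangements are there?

5040

Seat Priya anywhere (absorbing the rotational symmetry), then permute the other 7: (7)! = 5040.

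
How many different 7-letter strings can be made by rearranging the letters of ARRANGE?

1260

Letter multiplicities in ARRANGE: A×2, E×1, G×1, N×1, R×2.
The number of distinct arrangements is 7!/(2!·2!) = 5040/4 = 1260.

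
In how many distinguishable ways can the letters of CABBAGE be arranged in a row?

1260

The 7 letters of CABBAGE have repeats: A appearing twice and B appearing twice.
The number of distinct arrangements is 7!/(2!·2!) = 5040/4 = 1260.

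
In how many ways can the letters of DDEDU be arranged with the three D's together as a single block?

Treat the 3 copies of D as a single block. The multiset to arrange is then {DDD, E, U}, 3 items in all.
All 3 items are distinct, so there are (3)! = 6 arrangements.

6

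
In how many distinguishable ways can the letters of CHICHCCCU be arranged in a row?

1512

Letter multiplicities in CHICHCCCU: C×5, H×2, I×1, U×1.
So there are 9! / (5!·2!) = 1512 distinguishable arrangements.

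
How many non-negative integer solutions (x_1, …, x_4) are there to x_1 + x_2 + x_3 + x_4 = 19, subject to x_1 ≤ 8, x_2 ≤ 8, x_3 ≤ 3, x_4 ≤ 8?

130

Without the upper bounds there are C(22,3) = 1540 ways to split 19 among 4 variables.
Subtract solutions that violate a single cap (substitute x_i' = x_i − (cap_i+1)): x_1 ≥ 9 gives C(13,3) = 286; x_2 ≥ 9 gives C(13,3) = 286; x_3 ≥ 4 gives C(18,3) = 816; x_4 ≥ 9 gives C(13,3) = 286. Together 1674.
Add back pairs where two caps are both exceeded: 4 + 84 + 4 + 84 + 4 + 84 = 264.
By inclusion–exclusion the count is 1540 − 1674 + 264 = 130.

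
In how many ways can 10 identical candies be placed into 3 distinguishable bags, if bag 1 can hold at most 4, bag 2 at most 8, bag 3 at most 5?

Ignoring the caps, the number of non-negative solutions to x_1+…+x_3 = 10 is C(12,2) = 66.
Subtract solutions that violate a single cap (substitute x_i' = x_i − (cap_i+1)): x_1 ≥ 5 gives C(7,2) = 21; x_2 ≥ 9 gives C(3,2) = 3; x_3 ≥ 6 gives C(6,2) = 15. Together 39.
No two caps can be exceeded simultaneously, so the pair terms are all 0.
By inclusion–exclusion the count is 66 − 39 + 0 = 27.

27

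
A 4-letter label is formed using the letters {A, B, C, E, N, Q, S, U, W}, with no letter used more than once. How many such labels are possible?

Choose and order 4 of the 9 symbols: the first letter has 9 options, the next 8, then 7, 6.
9 × 8 × 7 × 6 = 3024.

3024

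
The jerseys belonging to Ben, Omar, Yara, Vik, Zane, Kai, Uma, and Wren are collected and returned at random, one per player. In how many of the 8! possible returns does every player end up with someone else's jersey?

14833

Let Aᵢ be the assignments in which player i gets their old jersey. We want the size of the complement of A₁∪…∪A_8.
By inclusion–exclusion this is Σ_{j=0}^{8} (−1)^j C(8,j)·(8−j)!.
Computing: 40320 − 40320 + 20160 − 6720 + 1680 − 336 + 56 − 8 + 1 = 14833.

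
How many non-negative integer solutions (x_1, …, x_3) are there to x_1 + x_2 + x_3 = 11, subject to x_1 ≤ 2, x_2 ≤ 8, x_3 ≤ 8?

21

Without the upper bounds there are C(13,2) = 78 ways to split 11 among 3 variables.
Subtract solutions that violate a single cap (substitute x_i' = x_i − (cap_i+1)): x_1 ≥ 3 gives C(10,2) = 45; x_2 ≥ 9 gives C(4,2) = 6; x_3 ≥ 9 gives C(4,2) = 6. Together 57.
No two caps can be exceeded simultaneously, so the pair terms are all 0.
By inclusion–exclusion the count is 78 − 57 + 0 = 21.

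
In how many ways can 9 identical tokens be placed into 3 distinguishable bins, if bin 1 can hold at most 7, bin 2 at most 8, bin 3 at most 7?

48

Without the upper bounds there are C(11,2) = 55 ways to split 9 among 3 bins.
Subtract solutions that violate a single cap (substitute x_i' = x_i − (cap_i+1)): x_1 ≥ 8 gives C(3,2) = 3; x_2 ≥ 9 gives C(2,2) = 1; x_3 ≥ 8 gives C(3,2) = 3. Together 7.
No two caps can be exceeded simultaneously, so the pair terms are all 0.
By inclusion–exclusion the count is 55 − 7 + 0 = 48.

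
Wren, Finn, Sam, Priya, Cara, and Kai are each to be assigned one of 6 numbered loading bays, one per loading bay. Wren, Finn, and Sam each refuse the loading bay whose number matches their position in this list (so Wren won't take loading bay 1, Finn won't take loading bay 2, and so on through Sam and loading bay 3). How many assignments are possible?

Let Aᵢ (for i ∈ {1, 2, 3}) be the placements that put person i in their forbidden loading bay. Any j of these fix j positions, leaving (6−j)! ways to fill the rest, and there are C(3,j) ways to pick which j.
By inclusion–exclusion, the number of valid placements is Σ_{j=0}^{3} (−1)^j C(3,j)·(6−j)!.
Computing: 720 − 360 + 72 − 6 = 426.

426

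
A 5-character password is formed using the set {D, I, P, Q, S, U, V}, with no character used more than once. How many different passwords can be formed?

With no repetition, fill the 5 characters in order: 7 choices, then 6, down to 3.
7 × 6 × 5 × 4 × 3 = 2520.

2520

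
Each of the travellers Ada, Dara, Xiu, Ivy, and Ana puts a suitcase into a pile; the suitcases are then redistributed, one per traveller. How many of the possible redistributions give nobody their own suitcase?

This is the derangement count D_5: permutations of 5 items with no fixed point.
By inclusion–exclusion this is Σ_{j=0}^{5} (−1)^j C(5,j)·(5−j)!.
Computing: 120 − 120 + 60 − 20 + 5 − 1 = 44.

44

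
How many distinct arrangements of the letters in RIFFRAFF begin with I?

105

Fix I in the first position and arrange the remaining 7 letters.
Those 7 letters have F appearing 4 times and R appearing twice, giving (7)!/(4!·2!) = 105.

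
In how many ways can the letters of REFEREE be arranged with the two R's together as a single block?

30

Treat the 2 copies of R as a single block. The multiset to arrange is then {RR, E, E, E, E, F}, 6 items in all.
That gives (6)!/(4!) = 30 arrangements.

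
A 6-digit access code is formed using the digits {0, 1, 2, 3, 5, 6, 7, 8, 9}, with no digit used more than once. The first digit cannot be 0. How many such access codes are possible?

The first digit has 9−1 = 8 choices (anything except 0).
The remaining 5 digits are filled from the other 8 symbols without repetition: 8 × 7 × 6 × 5 × 4 = 6720.
Total: 8 × 6720 = 53760.

53760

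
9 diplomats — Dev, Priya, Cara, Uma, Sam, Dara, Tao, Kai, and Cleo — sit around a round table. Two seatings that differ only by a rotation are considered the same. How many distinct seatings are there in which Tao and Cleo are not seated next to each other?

Without the restriction there are (8)! = 40320 seatings.
Seatings with Tao beside Cleo: treat them as a block with 2 internal orders, giving 2 × (7)! = 10080.
Subtracting, 40320 − 10080 = 30240.

30240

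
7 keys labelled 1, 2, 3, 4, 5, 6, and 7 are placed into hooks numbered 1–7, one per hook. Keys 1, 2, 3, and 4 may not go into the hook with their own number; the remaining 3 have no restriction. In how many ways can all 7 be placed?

2790

Let Aᵢ (for 1 ≤ i ≤ 4) be the placements that put key i in its forbidden hook. Any j of these fix j positions, leaving (7−j)! ways to fill the rest, and there are C(4,j) ways to pick which j.
By inclusion–exclusion, the number of valid placements is Σ_{j=0}^{4} (−1)^j C(4,j)·(7−j)!.
Computing: 5040 − 2880 + 720 − 96 + 6 = 2790.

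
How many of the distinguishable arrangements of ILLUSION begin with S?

1260

Fix S in the first position and arrange the remaining 7 letters.
Those 7 letters have I appearing twice and L appearing twice, giving (7)!/(2!·2!) = 1260.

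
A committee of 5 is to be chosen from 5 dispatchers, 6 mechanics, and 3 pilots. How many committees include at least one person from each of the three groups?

With no constraint there are C(14,5) = 2002 possible selections.
Subtract selections that omit an entire group: no dispatchers → C(9,5) = 126; no mechanics → C(8,5) = 56; no pilots → C(11,5) = 462.
Add back selections omitting two groups (i.e. drawn from a single group): C(5,5) + C(6,5) + C(3,5) = 7.
By inclusion–exclusion: 2002 − 644 + 7 = 1365.

1365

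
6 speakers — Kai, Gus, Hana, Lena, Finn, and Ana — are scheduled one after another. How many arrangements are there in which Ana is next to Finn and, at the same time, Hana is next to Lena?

96

Treat {Ana,Finn} as one block (2 orders) and {Hana,Lena} as another (2 orders).
That leaves 4 units to arrange: 2 × 2 × 4! = 4 × 24 = 96.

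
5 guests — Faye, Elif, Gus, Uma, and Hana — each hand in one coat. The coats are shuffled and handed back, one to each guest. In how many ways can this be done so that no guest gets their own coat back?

44

Let Aᵢ be the assignments in which guest i gets their own coat. We want the size of the complement of A₁∪…∪A_5.
By inclusion–exclusion this is Σ_{j=0}^{5} (−1)^j C(5,j)·(5−j)!.
Computing: 120 − 120 + 60 − 20 + 5 − 1 = 44.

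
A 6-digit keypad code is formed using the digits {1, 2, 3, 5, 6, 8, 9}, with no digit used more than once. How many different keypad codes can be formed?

Choose and order 6 of the 7 symbols: the first digit has 7 options, the next 6, and so on down to 2.
That product is 7 × 6 × 5 × 4 × 3 × 2 = 5040.

5040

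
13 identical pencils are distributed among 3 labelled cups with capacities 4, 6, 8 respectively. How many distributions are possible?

By stars and bars, unrestricted non-negative solutions to x_1+…+x_3 = 13 number C(13+2,2) = 105.
Subtract solutions that violate a single cap (substitute x_i' = x_i − (cap_i+1)): x_1 ≥ 5 gives C(10,2) = 45; x_2 ≥ 7 gives C(8,2) = 28; x_3 ≥ 9 gives C(6,2) = 15. Together 88.
Add back pairs where two caps are both exceeded: 3 + 0 + 0 = 3.
By inclusion–exclusion the count is 105 − 88 + 3 = 20.

20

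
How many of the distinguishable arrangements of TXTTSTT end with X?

6

Fix X in the last position and arrange the remaining 6 letters.
Those 6 letters have T appearing 5 times, giving (6)!/(5!) = 6.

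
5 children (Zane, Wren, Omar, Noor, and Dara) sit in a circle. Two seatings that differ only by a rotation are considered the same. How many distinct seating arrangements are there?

24

Fix one person's seat to break rotational symmetry; the remaining 4 people can be arranged in (4)! = 24 ways.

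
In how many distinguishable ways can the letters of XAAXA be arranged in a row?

Letter multiplicities in XAAXA: A×3, X×2.
Dividing 5! = 120 by 3!·2! = 12 for the repeated letters gives 10.

10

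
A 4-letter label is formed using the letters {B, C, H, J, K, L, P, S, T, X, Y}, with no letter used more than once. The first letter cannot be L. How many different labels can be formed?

7200

The first letter has 11−1 = 10 choices (anything except L).
The remaining 3 letters are filled from the other 10 symbols without repetition: 10 × 9 × 8 = 720.
Total: 10 × 720 = 7200.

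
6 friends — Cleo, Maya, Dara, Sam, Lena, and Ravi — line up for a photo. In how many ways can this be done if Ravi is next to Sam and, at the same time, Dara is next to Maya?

Treat {Ravi,Sam} as one block (2 orders) and {Dara,Maya} as another (2 orders).
That leaves 4 units to arrange: 2 × 2 × 4! = 4 × 24 = 96.

96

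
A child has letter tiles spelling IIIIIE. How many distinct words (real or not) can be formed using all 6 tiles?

Letter multiplicities in IIIIIE: E×1, I×5.
The number of distinct arrangements is 6!/(5!) = 720/120 = 6.

6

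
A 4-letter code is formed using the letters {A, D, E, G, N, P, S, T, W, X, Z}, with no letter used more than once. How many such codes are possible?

Choose and order 4 of the 11 symbols: the first letter has 11 options, the next 10, then 9, 8.
That product is 11 × 10 × 9 × 8 = 7920.

7920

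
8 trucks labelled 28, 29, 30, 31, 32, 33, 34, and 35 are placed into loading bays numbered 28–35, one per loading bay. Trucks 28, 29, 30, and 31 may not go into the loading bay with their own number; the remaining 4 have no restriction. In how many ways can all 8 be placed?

24024

Let Aᵢ (for 28 ≤ i ≤ 31) be the placements that put truck i in its forbidden loading bay. Any j of these fix j positions, leaving (8−j)! ways to fill the rest, and there are C(4,j) ways to pick which j.
By inclusion–exclusion, the number of valid placements is Σ_{j=0}^{4} (−1)^j C(4,j)·(8−j)!.
Computing: 40320 − 20160 + 4320 − 480 + 24 = 24024.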